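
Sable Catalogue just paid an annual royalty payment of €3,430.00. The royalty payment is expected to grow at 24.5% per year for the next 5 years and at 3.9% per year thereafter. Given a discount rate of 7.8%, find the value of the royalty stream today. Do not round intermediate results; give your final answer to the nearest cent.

D_1 = 4270.35000
D_2 = 5316.58575
D_3 = 6619.14926
D_4 = 8240.84083
D_5 = 10259.84683
Terminal value at year 5: TV = D_5×(1+g_2)/(r−g_2) = 10659.98086/0.039 = 273332.84247
P_0 = D_1/(1+r)^1 + D_2/(1+r)^2 + D_3/(1+r)^3 + D_4/(1+r)^4 + D_5/(1+r)^5 + TV/(1+r)^5
    = 3961.36364 + 4575.04427 + 5283.79418 + 6102.34114 + 7047.69454 + 187757.81106 = 214728.04883

€214728.05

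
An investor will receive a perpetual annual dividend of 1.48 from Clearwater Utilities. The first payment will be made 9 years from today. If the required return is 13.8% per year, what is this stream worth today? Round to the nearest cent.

3.81

Value at end of year 8: C / r = 1.48 / 0.138 = 10.7246
Discount to today: PV = 10.7246 / (1 + 0.138)^8 = 10.7246 / 2.812795 = 3.81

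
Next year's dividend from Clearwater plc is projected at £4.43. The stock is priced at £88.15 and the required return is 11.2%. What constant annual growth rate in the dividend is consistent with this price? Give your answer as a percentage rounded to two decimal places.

6.17%

P = D₁/(r−g) ⇒ g = r − D₁/P = 0.112 − £4.43/£88.15 = 0.061745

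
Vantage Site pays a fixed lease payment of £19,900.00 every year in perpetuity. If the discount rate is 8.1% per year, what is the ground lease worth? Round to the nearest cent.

Level perpetuity: PV = C / r = £19,900.00 / 0.081 = £245,679.01

£245679.01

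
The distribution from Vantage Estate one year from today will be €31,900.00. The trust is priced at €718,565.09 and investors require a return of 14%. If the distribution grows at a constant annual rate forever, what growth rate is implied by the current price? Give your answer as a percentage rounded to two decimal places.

9.56%

P = D₁/(r−g) ⇒ g = r − D₁/P = 0.14 − €31,900.00/€718,565.09 = 0.095606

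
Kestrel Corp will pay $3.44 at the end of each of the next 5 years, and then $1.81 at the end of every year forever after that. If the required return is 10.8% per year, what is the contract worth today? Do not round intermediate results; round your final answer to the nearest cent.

PV of 5-year annuity: $3.44 × [1 − (1+0.108)^−5] / 0.108 = 12.77811
Perpetuity value at year 5: $1.81 / 0.108 = 16.75926
PV of perpetuity: 16.75926 / (1+0.108)^5 = 10.03589
Total PV = 12.77811 + 10.03589 = 22.81400

$22.81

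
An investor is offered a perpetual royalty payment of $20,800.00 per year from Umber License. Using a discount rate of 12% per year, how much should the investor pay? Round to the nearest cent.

$173333.33

Level perpetuity: PV = C / r = $20,800.00 / 0.12 = $173,333.33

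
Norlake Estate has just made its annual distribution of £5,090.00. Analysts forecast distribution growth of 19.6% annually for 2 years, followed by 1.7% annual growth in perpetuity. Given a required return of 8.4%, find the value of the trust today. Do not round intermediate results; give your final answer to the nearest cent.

£105863.98

D_1 = 6087.64000
D_2 = 7280.81744
Terminal value at year 2: TV = D_2×(1+g_2)/(r−g_2) = 7404.59134/0.067 = 110516.28860
P_0 = D_1/(1+r)^1 + D_2/(1+r)^2 + TV/(1+r)^2
    = 5615.90406 + 6196.14507 + 94051.93336 = 105863.98249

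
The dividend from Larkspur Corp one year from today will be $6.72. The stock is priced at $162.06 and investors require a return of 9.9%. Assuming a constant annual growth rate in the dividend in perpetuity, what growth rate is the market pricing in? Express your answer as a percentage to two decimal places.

5.75%

P = D₁/(r−g) ⇒ g = r − D₁/P = 0.099 − $6.72/$162.06 = 0.057534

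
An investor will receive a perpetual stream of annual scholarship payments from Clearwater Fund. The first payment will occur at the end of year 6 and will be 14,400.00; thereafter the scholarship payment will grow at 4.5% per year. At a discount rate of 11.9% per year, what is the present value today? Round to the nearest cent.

Value at end of year 5: C₁ / (r − g) = 14,400.00 / (0.119 − 0.045) = 194,594.5946
Discount to today: PV = 194,594.5946 / (1 + 0.119)^5 = 194,594.5946 / 1.754488 = 110,912.46

110912.46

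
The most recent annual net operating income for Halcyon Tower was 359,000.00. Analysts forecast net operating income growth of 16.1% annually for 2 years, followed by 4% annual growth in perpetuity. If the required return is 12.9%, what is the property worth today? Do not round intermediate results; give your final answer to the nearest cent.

5185047.42

D_1 = 416799.00000
D_2 = 483903.63900
Terminal value at year 2: TV = D_2×(1+g_2)/(r−g_2) = 503259.78456/0.089 = 5654604.32090
P_0 = D_1/(1+r)^1 + D_2/(1+r)^2 + TV/(1+r)^2
    = 369175.37644 + 379639.16036 + 4436232.88510 = 5185047.42190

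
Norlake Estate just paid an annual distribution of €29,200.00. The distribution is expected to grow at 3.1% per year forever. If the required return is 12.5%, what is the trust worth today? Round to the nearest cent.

D₁ = D₀ × (1 + g) = €29,200.00 × 1.031 = €30,105.2000
Growing perpetuity: P = D₁ / (r − g) = €30,105.2000 / (0.125 − 0.031) = €320,268.09

€320268.09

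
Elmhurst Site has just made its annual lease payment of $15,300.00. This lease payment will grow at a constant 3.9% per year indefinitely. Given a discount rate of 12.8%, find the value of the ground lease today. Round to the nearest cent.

D₁ = D₀ × (1 + g) = $15,300.00 × 1.039 = $15,896.7000
Growing perpetuity: P = D₁ / (r − g) = $15,896.7000 / (0.128 − 0.039) = $178,614.61

$178614.61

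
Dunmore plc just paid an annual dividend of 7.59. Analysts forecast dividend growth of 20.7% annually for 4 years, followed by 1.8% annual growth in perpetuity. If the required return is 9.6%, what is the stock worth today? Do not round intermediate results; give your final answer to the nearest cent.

D_1 = 9.16113
D_2 = 11.05748
D_3 = 13.34638
D_4 = 16.10908
Terminal value at year 4: TV = D_4×(1+g_2)/(r−g_2) = 16.39905/0.078 = 210.24420
P_0 = D_1/(1+r)^1 + D_2/(1+r)^2 + D_3/(1+r)^3 + D_4/(1+r)^4 + TV/(1+r)^4
    = 8.35870 + 9.20524 + 10.13752 + 11.16423 + 145.70747 = 184.57316

184.57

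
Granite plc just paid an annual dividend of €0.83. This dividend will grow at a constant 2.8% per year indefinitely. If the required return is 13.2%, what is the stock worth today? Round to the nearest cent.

€8.20

D₁ = D₀ × (1 + g) = €0.83 × 1.028 = €0.8532
Growing perpetuity: P = D₁ / (r − g) = €0.8532 / (0.132 − 0.028) = €8.20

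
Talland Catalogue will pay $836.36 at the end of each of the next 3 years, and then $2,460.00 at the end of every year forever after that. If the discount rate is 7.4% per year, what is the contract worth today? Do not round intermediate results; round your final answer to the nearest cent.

PV of 3-year annuity: $836.36 × [1 − (1+0.074)^−3] / 0.074 = 2178.93077
Perpetuity value at year 3: $2,460.00 / 0.074 = 33243.24324
PV of perpetuity: 33243.24324 / (1+0.074)^3 = 26834.31684
Total PV = 2178.93077 + 26834.31684 = 29013.24761

$29013.25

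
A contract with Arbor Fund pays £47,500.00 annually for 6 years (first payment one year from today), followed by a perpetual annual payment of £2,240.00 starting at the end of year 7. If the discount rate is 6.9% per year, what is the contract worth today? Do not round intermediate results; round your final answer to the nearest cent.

PV of 6-year annuity: £47,500.00 × [1 − (1+0.069)^−6] / 0.069 = 227111.28534
Perpetuity value at year 6: £2,240.00 / 0.069 = 32463.76812
PV of perpetuity: 32463.76812 / (1+0.069)^6 = 21753.67803
Total PV = 227111.28534 + 21753.67803 = 248864.96337

£248864.96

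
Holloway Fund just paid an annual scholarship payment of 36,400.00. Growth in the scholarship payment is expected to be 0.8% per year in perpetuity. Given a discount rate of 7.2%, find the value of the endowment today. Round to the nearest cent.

573300.00

D₁ = D₀ × (1 + g) = 36,400.00 × 1.008 = 36,691.2000
Growing perpetuity: P = D₁ / (r − g) = 36,691.2000 / (0.072 − 0.008) = 573,300.00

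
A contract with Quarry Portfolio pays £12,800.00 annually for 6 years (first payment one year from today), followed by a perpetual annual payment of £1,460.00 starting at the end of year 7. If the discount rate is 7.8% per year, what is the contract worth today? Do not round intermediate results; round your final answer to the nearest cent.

£71461.00

PV of 6-year annuity: £12,800.00 × [1 − (1+0.078)^−6] / 0.078 = 59533.60094
Perpetuity value at year 6: £1,460.00 / 0.078 = 18717.94872
PV of perpetuity: 18717.94872 / (1+0.078)^6 = 11927.39736
Total PV = 59533.60094 + 11927.39736 = 71460.99830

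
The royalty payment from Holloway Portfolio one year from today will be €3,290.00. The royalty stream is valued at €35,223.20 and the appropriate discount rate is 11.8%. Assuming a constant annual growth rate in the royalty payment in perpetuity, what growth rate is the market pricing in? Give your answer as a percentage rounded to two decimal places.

2.46%

P = D₁/(r−g) ⇒ g = r − D₁/P = 0.118 − €3,290.00/€35,223.20 = 0.024596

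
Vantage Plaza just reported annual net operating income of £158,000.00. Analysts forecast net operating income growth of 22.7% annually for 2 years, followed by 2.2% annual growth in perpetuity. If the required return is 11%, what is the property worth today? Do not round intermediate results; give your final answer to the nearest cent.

£2609887.29

D_1 = 193866.00000
D_2 = 237873.58200
Terminal value at year 2: TV = D_2×(1+g_2)/(r−g_2) = 243106.80080/0.088 = 2762577.28186
P_0 = D_1/(1+r)^1 + D_2/(1+r)^2 + TV/(1+r)^2
    = 174654.05405 + 193063.53543 + 2242169.69553 = 2609887.28501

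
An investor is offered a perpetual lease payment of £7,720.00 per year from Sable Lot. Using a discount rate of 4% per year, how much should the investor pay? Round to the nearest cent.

£193000.00

Level perpetuity: PV = C / r = £7,720.00 / 0.04 = £193,000.00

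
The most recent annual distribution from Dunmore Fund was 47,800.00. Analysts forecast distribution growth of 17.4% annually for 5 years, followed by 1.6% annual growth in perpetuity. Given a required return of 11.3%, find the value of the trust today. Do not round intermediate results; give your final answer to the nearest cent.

935043.03

D_1 = 56117.20000
D_2 = 65881.59280
D_3 = 77344.98995
D_4 = 90803.01820
D_5 = 106602.74336
Terminal value at year 5: TV = D_5×(1+g_2)/(r−g_2) = 108308.38726/0.097 = 1116581.31194
P_0 = D_1/(1+r)^1 + D_2/(1+r)^2 + D_3/(1+r)^3 + D_4/(1+r)^4 + D_5/(1+r)^5 + TV/(1+r)^5
    = 50419.76640 + 53183.11388 + 56097.91168 + 59172.46030 + 62415.51517 + 653754.26202 = 935043.02944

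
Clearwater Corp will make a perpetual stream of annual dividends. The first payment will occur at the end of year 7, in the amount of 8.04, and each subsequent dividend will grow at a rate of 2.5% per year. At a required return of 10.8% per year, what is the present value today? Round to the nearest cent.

52.35

Value at end of year 6: C₁ / (r − g) = 8.04 / (0.108 − 0.025) = 96.8675
Discount to today: PV = 96.8675 / (1 + 0.108)^6 = 96.8675 / 1.850285 = 52.35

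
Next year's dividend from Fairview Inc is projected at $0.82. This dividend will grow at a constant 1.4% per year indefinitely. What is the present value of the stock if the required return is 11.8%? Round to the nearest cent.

$7.88

Growing perpetuity: P = D₁ / (r − g) = $0.8200 / (0.118 − 0.014) = $7.88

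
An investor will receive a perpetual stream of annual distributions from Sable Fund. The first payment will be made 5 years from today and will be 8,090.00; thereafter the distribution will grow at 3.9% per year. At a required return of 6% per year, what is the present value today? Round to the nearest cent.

Value at end of year 4: C₁ / (r − g) = 8,090.00 / (0.06 − 0.039) = 385,238.0952
Discount to today: PV = 385,238.0952 / (1 + 0.06)^4 = 385,238.0952 / 1.262477 = 305,144.65

305144.65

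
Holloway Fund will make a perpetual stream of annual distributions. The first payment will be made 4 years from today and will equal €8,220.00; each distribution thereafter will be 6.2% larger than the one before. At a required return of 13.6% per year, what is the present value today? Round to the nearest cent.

Value at end of year 3: C₁ / (r − g) = €8,220.00 / (0.136 − 0.062) = €111,081.0811
Discount to today: PV = €111,081.0811 / (1 + 0.136)^3 = €111,081.0811 / 1.466003 = €75,771.36

€75771.36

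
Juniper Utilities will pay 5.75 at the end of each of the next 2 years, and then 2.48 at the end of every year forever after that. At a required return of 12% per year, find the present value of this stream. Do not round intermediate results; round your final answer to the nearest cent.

26.19

PV of 2-year annuity: 5.75 × [1 − (1+0.12)^−2] / 0.12 = 9.71779
Perpetuity value at year 2: 2.48 / 0.12 = 20.66667
PV of perpetuity: 20.66667 / (1+0.12)^2 = 16.47534
Total PV = 9.71779 + 16.47534 = 26.19313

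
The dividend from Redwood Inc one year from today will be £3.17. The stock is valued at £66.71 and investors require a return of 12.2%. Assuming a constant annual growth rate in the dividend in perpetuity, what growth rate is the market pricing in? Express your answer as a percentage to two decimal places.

P = D₁/(r−g) ⇒ g = r − D₁/P = 0.122 − £3.17/£66.71 = 0.074481

7.45%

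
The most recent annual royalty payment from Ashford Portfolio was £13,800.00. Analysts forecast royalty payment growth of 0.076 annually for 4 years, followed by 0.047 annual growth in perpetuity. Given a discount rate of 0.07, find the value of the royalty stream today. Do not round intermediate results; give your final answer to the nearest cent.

D_1 = 14848.80000
D_2 = 15977.30880
D_3 = 17191.58427
D_4 = 18498.14467
Terminal value at year 4: TV = D_4×(1+g_2)/(r−g_2) = 19367.55747/0.023 = 842067.71621
P_0 = D_1/(1+r)^1 + D_2/(1+r)^2 + D_3/(1+r)^3 + D_4/(1+r)^4 + TV/(1+r)^4
    = 13877.38318 + 13955.20028 + 14033.45374 + 14112.14600 + 642409.42892 = 698387.61212

£698387.61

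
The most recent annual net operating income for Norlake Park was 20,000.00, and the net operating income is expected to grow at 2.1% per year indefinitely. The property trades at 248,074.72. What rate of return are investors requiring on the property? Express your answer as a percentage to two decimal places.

D₁ = 20,000.00 × 1.021 = 20,420.0000
P = D₁/(r − g) ⇒ r = D₁/P + g = 20,420.0000/248,074.72 + 0.021 = 0.082314 + 0.021 = 0.103314

10.33%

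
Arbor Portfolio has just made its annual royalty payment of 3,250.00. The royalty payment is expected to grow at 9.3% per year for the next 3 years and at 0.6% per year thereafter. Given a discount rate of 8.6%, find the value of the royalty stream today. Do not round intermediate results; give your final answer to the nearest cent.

D_1 = 3552.25000
D_2 = 3882.60925
D_3 = 4243.69191
Terminal value at year 3: TV = D_3×(1+g_2)/(r−g_2) = 4269.15406/0.08 = 53364.42577
P_0 = D_1/(1+r)^1 + D_2/(1+r)^2 + D_3/(1+r)^3 + TV/(1+r)^3
    = 3270.94843 + 3292.03190 + 3313.25125 + 41664.13452 = 51540.36611

51540.37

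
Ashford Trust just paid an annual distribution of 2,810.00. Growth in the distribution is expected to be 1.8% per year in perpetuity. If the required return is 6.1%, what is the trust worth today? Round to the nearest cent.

66525.12

D₁ = D₀ × (1 + g) = 2,810.00 × 1.018 = 2,860.5800
Growing perpetuity: P = D₁ / (r − g) = 2,860.5800 / (0.061 − 0.018) = 66,525.12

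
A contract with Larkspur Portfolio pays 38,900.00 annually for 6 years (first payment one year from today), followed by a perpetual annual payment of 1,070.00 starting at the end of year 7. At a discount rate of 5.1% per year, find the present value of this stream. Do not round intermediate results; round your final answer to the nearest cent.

PV of 6-year annuity: 38,900.00 × [1 − (1+0.051)^−6] / 0.051 = 196814.56048
Perpetuity value at year 6: 1,070.00 / 0.051 = 20980.39216
PV of perpetuity: 20980.39216 / (1+0.051)^6 = 15566.72687
Total PV = 196814.56048 + 15566.72687 = 212381.28735

212381.29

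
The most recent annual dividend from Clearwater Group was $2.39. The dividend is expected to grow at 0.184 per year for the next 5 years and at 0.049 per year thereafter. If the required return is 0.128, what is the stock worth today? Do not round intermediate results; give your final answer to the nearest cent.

$54.29

D_1 = 2.82976
D_2 = 3.35044
D_3 = 3.96692
D_4 = 4.69683
D_5 = 5.56105
Terminal value at year 5: TV = D_5×(1+g_2)/(r−g_2) = 5.83354/0.079 = 73.84223
P_0 = D_1/(1+r)^1 + D_2/(1+r)^2 + D_3/(1+r)^3 + D_4/(1+r)^4 + D_5/(1+r)^5 + TV/(1+r)^5
    = 2.50865 + 2.63320 + 2.76392 + 2.90114 + 3.04517 + 40.43517 = 54.28725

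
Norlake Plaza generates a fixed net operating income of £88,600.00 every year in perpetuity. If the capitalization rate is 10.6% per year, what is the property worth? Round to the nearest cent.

Level perpetuity: PV = C / r = £88,600.00 / 0.106 = £835,849.06

£835849.06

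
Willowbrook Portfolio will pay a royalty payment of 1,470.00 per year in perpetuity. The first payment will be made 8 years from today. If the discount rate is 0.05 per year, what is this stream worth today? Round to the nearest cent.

Value at end of year 7: C / r = 1,470.00 / 0.05 = 29,400.0000
Discount to today: PV = 29,400.0000 / (1 + 0.05)^7 = 29,400.0000 / 1.407100 = 20,894.03

20894.03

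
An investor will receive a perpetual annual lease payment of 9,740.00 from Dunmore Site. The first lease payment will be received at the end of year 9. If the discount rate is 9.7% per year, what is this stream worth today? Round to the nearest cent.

Value at end of year 8: C / r = 9,740.00 / 0.097 = 100,412.3711
Discount to today: PV = 100,412.3711 / (1 + 0.097)^8 = 100,412.3711 / 2.097264 = 47,877.80

47877.80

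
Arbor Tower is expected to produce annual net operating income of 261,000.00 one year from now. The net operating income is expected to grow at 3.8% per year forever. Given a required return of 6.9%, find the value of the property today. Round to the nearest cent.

8419354.84

Growing perpetuity: P = D₁ / (r − g) = 261,000.0000 / (0.069 − 0.038) = 8,419,354.84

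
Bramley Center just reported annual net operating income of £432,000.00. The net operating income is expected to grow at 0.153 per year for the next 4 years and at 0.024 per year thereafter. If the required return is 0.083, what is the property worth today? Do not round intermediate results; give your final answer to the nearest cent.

D_1 = 498096.00000
D_2 = 574304.68800
D_3 = 662173.30526
D_4 = 763485.82097
Terminal value at year 4: TV = D_4×(1+g_2)/(r−g_2) = 781809.48067/0.059 = 13251008.14699
P_0 = D_1/(1+r)^1 + D_2/(1+r)^2 + D_3/(1+r)^3 + D_4/(1+r)^4 + TV/(1+r)^4
    = 459922.43767 + 489649.64971 + 521298.28820 + 554992.54505 + 9632412.98530 = 11658275.90593

£11658275.91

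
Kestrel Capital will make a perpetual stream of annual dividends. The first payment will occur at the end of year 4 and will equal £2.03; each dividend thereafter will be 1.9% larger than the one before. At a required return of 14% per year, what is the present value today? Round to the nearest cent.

Value at end of year 3: C₁ / (r − g) = £2.03 / (0.14 − 0.019) = £16.7769
Discount to today: PV = £16.7769 / (1 + 0.14)^3 = £16.7769 / 1.481544 = £11.32

£11.32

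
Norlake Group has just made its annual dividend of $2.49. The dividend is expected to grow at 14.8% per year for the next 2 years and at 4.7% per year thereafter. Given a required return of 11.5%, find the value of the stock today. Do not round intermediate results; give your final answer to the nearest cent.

D_1 = 2.85852
D_2 = 3.28158
Terminal value at year 2: TV = D_2×(1+g_2)/(r−g_2) = 3.43582/0.068 = 50.52670
P_0 = D_1/(1+r)^1 + D_2/(1+r)^2 + TV/(1+r)^2
    = 2.56370 + 2.63957 + 40.64163 = 45.84490

$45.84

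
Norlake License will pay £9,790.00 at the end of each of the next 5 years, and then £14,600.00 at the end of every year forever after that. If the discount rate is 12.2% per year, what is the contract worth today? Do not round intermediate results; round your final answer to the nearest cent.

PV of 5-year annuity: £9,790.00 × [1 − (1+0.122)^−5] / 0.122 = 35116.60379
Perpetuity value at year 5: £14,600.00 / 0.122 = 119672.13115
PV of perpetuity: 119672.13115 / (1+0.122)^5 = 67302.11936
Total PV = 35116.60379 + 67302.11936 = 102418.72316

£102418.72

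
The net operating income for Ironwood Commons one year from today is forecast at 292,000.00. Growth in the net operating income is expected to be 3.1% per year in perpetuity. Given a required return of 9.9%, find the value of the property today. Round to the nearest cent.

4294117.65

Growing perpetuity: P = D₁ / (r − g) = 292,000.0000 / (0.099 − 0.031) = 4,294,117.65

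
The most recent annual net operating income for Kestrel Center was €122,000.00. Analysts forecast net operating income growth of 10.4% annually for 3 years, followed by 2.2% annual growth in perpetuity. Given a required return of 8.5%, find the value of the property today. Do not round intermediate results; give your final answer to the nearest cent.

D_1 = 134688.00000
D_2 = 148695.55200
D_3 = 164159.88941
Terminal value at year 3: TV = D_3×(1+g_2)/(r−g_2) = 167771.40697/0.063 = 2663038.20595
P_0 = D_1/(1+r)^1 + D_2/(1+r)^2 + D_3/(1+r)^3 + TV/(1+r)^3
    = 124136.40553 + 126310.22277 + 128522.10686 + 2084914.17787 = 2463882.91302

€2463882.91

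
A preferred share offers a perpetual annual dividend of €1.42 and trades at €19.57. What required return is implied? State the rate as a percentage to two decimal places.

7.26%

P = C/r ⇒ r = C/P = €1.42/€19.57 = 0.072560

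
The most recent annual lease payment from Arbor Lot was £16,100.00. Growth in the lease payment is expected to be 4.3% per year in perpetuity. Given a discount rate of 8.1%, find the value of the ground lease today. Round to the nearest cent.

£441902.63

D₁ = D₀ × (1 + g) = £16,100.00 × 1.043 = £16,792.3000
Growing perpetuity: P = D₁ / (r − g) = £16,792.3000 / (0.081 − 0.043) = £441,902.63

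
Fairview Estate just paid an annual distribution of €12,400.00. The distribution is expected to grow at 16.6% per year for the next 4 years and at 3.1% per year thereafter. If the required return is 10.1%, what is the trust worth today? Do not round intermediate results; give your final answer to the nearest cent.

D_1 = 14458.40000
D_2 = 16858.49440
D_3 = 19657.00447
D_4 = 22920.06721
Terminal value at year 4: TV = D_4×(1+g_2)/(r−g_2) = 23630.58930/0.07 = 337579.84709
P_0 = D_1/(1+r)^1 + D_2/(1+r)^2 + D_3/(1+r)^3 + D_4/(1+r)^4 + TV/(1+r)^4
    = 13132.06176 + 13907.34243 + 14728.39353 + 15597.91721 + 229735.03781 = 287100.75274

€287100.75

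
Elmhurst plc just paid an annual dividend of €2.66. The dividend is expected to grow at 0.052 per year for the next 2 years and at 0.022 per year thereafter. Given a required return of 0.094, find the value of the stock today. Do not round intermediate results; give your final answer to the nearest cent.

D_1 = 2.79832
D_2 = 2.94383
Terminal value at year 2: TV = D_2×(1+g_2)/(r−g_2) = 3.00860/0.072 = 41.78607
P_0 = D_1/(1+r)^1 + D_2/(1+r)^2 + TV/(1+r)^2
    = 2.55788 + 2.45968 + 34.91378 = 39.93134

€39.93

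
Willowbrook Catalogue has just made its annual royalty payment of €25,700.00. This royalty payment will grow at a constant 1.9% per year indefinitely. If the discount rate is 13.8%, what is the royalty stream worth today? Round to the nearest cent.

D₁ = D₀ × (1 + g) = €25,700.00 × 1.019 = €26,188.3000
Growing perpetuity: P = D₁ / (r − g) = €26,188.3000 / (0.138 − 0.019) = €220,069.75

€220069.75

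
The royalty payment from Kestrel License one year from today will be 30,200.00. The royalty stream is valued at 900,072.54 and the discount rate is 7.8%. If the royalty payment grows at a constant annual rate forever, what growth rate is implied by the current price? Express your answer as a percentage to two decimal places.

P = D₁/(r−g) ⇒ g = r − D₁/P = 0.078 − 30,200.00/900,072.54 = 0.044447

4.44%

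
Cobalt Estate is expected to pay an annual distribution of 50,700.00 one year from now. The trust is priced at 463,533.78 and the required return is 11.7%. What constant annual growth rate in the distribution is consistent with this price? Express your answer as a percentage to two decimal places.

0.76%

P = D₁/(r−g) ⇒ g = r − D₁/P = 0.117 − 50,700.00/463,533.78 = 0.007623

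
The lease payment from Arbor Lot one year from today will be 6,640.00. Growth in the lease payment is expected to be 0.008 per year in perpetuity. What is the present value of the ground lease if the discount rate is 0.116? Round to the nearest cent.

Growing perpetuity: P = D₁ / (r − g) = 6,640.0000 / (0.116 − 0.008) = 61,481.48

61481.48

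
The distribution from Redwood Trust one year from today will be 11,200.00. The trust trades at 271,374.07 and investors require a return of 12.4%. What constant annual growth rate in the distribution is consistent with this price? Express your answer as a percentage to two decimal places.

P = D₁/(r−g) ⇒ g = r − D₁/P = 0.124 − 11,200.00/271,374.07 = 0.082729

8.27%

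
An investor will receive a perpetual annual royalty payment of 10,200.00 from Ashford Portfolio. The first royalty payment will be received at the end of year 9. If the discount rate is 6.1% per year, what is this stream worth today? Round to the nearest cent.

Value at end of year 8: C / r = 10,200.00 / 0.061 = 167,213.1148
Discount to today: PV = 167,213.1148 / (1 + 0.061)^8 = 167,213.1148 / 1.605917 = 104,123.14

104123.14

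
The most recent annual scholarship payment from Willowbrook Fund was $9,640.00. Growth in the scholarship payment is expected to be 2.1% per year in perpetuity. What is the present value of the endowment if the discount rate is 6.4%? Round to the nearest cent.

$228893.95

D₁ = D₀ × (1 + g) = $9,640.00 × 1.021 = $9,842.4400
Growing perpetuity: P = D₁ / (r − g) = $9,842.4400 / (0.064 − 0.021) = $228,893.95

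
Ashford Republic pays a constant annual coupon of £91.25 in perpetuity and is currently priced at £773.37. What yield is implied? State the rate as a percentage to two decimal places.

P = C/r ⇒ r = C/P = £91.25/£773.37 = 0.117990

11.80%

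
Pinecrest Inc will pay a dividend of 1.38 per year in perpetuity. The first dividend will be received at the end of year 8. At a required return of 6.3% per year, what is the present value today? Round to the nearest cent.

Value at end of year 7: C / r = 1.38 / 0.063 = 21.9048
Discount to today: PV = 21.9048 / (1 + 0.063)^7 = 21.9048 / 1.533673 = 14.28

14.28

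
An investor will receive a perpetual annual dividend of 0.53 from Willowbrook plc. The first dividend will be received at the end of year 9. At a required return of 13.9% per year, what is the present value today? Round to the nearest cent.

Value at end of year 8: C / r = 0.53 / 0.139 = 3.8129
Discount to today: PV = 3.8129 / (1 + 0.139)^8 = 3.8129 / 2.832630 = 1.35

1.35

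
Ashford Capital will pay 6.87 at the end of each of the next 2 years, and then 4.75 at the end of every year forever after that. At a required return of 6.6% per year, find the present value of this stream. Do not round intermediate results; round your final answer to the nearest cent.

PV of 2-year annuity: 6.87 × [1 − (1+0.066)^−2] / 0.066 = 12.49029
Perpetuity value at year 2: 4.75 / 0.066 = 71.96970
PV of perpetuity: 71.96970 / (1+0.066)^2 = 63.33376
Total PV = 12.49029 + 63.33376 = 75.82405

75.82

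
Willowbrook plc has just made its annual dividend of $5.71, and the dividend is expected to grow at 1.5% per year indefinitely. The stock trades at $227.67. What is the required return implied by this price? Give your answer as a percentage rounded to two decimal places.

D₁ = $5.71 × 1.015 = $5.7957
P = D₁/(r − g) ⇒ r = D₁/P + g = $5.7957/$227.67 + 0.015 = 0.025456 + 0.015 = 0.040456

4.05%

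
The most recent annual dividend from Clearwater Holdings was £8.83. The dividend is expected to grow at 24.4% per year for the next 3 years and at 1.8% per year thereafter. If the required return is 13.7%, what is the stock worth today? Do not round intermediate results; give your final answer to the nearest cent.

£130.73

D_1 = 10.98452
D_2 = 13.66474
D_3 = 16.99894
Terminal value at year 3: TV = D_3×(1+g_2)/(r−g_2) = 17.30492/0.119 = 145.41950
P_0 = D_1/(1+r)^1 + D_2/(1+r)^2 + D_3/(1+r)^3 + TV/(1+r)^3
    = 9.66097 + 10.57014 + 11.56486 + 98.93302 = 130.72898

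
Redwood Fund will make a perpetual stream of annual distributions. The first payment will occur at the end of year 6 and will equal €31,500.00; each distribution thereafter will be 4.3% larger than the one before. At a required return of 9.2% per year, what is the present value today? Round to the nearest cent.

Value at end of year 5: C₁ / (r − g) = €31,500.00 / (0.092 − 0.043) = €642,857.1429
Discount to today: PV = €642,857.1429 / (1 + 0.092)^5 = €642,857.1429 / 1.552792 = €414,000.90

€414000.90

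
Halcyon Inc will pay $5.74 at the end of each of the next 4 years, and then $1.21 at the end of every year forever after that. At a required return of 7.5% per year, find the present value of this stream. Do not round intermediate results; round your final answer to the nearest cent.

PV of 4-year annuity: $5.74 × [1 − (1+0.075)^−4] / 0.075 = 19.22513
Perpetuity value at year 4: $1.21 / 0.075 = 16.13333
PV of perpetuity: 16.13333 / (1+0.075)^4 = 12.08065
Total PV = 19.22513 + 12.08065 = 31.30578

$31.31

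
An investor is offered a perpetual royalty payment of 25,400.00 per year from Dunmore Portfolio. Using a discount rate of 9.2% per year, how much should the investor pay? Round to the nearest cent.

276086.96

Level perpetuity: PV = C / r = 25,400.00 / 0.092 = 276,086.96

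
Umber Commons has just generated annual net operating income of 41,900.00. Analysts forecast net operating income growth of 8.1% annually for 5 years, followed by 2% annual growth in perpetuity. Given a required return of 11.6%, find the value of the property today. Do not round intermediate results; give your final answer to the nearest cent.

570215.27

D_1 = 45293.90000
D_2 = 48962.70590
D_3 = 52928.68508
D_4 = 57215.90857
D_5 = 61850.39716
Terminal value at year 5: TV = D_5×(1+g_2)/(r−g_2) = 63087.40511/0.096 = 657160.46986
P_0 = D_1/(1+r)^1 + D_2/(1+r)^2 + D_3/(1+r)^3 + D_4/(1+r)^4 + D_5/(1+r)^5 + TV/(1+r)^5
    = 40585.93190 + 39313.07561 + 38080.13865 + 36885.86907 + 35729.05418 + 379621.20068 = 570215.27010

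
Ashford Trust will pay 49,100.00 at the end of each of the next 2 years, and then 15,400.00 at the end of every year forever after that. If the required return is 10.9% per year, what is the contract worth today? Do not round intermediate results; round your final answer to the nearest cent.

PV of 2-year annuity: 49,100.00 × [1 − (1+0.109)^−2] / 0.109 = 84196.68244
Perpetuity value at year 2: 15,400.00 / 0.109 = 141284.40367
PV of perpetuity: 141284.40367 / (1+0.109)^2 = 114876.48290
Total PV = 84196.68244 + 114876.48290 = 199073.16535

199073.17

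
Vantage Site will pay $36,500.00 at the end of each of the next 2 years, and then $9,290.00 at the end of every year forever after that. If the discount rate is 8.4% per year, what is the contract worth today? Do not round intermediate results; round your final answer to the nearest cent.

PV of 2-year annuity: $36,500.00 × [1 − (1+0.084)^−2] / 0.084 = 64733.93608
Perpetuity value at year 2: $9,290.00 / 0.084 = 110595.23810
PV of perpetuity: 110595.23810 / (1+0.084)^2 = 94119.12121
Total PV = 64733.93608 + 94119.12121 = 158853.05730

$158853.06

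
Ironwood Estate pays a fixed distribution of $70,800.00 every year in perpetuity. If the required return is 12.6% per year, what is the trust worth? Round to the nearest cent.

Level perpetuity: PV = C / r = $70,800.00 / 0.126 = $561,904.76

$561904.76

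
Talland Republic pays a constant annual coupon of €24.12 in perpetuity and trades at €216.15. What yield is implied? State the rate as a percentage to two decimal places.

11.16%

P = C/r ⇒ r = C/P = €24.12/€216.15 = 0.111589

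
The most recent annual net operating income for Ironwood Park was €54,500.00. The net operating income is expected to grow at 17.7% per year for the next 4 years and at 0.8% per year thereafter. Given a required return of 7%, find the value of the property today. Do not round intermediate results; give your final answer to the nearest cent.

€1575515.01

D_1 = 64146.50000
D_2 = 75500.43050
D_3 = 88864.00670
D_4 = 104592.93588
Terminal value at year 4: TV = D_4×(1+g_2)/(r−g_2) = 105429.67937/0.062 = 1700478.69954
P_0 = D_1/(1+r)^1 + D_2/(1+r)^2 + D_3/(1+r)^3 + D_4/(1+r)^4 + TV/(1+r)^4
    = 59950.00000 + 65945.00000 + 72539.50000 + 79793.45000 + 1297287.05806 = 1575515.00806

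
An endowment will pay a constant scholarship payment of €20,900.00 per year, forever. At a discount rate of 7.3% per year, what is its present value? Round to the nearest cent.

€286301.37

Level perpetuity: PV = C / r = €20,900.00 / 0.073 = €286,301.37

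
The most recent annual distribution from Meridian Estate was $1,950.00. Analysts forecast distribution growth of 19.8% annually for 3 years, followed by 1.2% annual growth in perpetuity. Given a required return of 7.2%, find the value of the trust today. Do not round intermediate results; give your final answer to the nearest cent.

D_1 = 2336.10000
D_2 = 2798.64780
D_3 = 3352.78006
Terminal value at year 3: TV = D_3×(1+g_2)/(r−g_2) = 3393.01343/0.06 = 56550.22375
P_0 = D_1/(1+r)^1 + D_2/(1+r)^2 + D_3/(1+r)^3 + TV/(1+r)^3
    = 2179.19776 + 2435.33481 + 2721.57752 + 45903.94088 = 53240.05098

$53240.05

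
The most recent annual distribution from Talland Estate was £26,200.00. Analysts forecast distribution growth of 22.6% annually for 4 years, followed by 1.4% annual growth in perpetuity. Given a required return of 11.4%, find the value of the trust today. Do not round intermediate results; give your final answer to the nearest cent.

D_1 = 32121.20000
D_2 = 39380.59120
D_3 = 48280.60481
D_4 = 59192.02150
Terminal value at year 4: TV = D_4×(1+g_2)/(r−g_2) = 60020.70980/0.1 = 600207.09800
P_0 = D_1/(1+r)^1 + D_2/(1+r)^2 + D_3/(1+r)^3 + D_4/(1+r)^4 + TV/(1+r)^4
    = 28834.11131 + 31733.05248 + 34923.44914 + 38434.60381 + 389726.88268 = 523652.09943

£523652.10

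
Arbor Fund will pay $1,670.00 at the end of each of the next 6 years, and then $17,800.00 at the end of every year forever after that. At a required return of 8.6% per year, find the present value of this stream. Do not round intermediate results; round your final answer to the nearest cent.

$133747.75

PV of 6-year annuity: $1,670.00 × [1 − (1+0.086)^−6] / 0.086 = 7581.67495
Perpetuity value at year 6: $17,800.00 / 0.086 = 206976.74419
PV of perpetuity: 206976.74419 / (1+0.086)^6 = 126166.07706
Total PV = 7581.67495 + 126166.07706 = 133747.75201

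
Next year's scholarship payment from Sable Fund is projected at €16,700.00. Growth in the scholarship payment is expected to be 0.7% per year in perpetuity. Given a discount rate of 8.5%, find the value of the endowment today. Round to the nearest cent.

Growing perpetuity: P = D₁ / (r − g) = €16,700.0000 / (0.085 − 0.007) = €214,102.56

€214102.56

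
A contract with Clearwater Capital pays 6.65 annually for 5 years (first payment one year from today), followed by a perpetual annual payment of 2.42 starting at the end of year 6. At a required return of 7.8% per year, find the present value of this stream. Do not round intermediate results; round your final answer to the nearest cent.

PV of 5-year annuity: 6.65 × [1 − (1+0.078)^−5] / 0.078 = 26.69207
Perpetuity value at year 5: 2.42 / 0.078 = 31.02564
PV of perpetuity: 31.02564 / (1+0.078)^5 = 21.31214
Total PV = 26.69207 + 21.31214 = 48.00421

48.00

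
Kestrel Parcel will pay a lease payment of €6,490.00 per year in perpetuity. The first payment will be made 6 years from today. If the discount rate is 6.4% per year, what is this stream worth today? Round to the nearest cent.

€74362.95

Value at end of year 5: C / r = €6,490.00 / 0.064 = €101,406.2500
Discount to today: PV = €101,406.2500 / (1 + 0.064)^5 = €101,406.2500 / 1.363666 = €74,362.95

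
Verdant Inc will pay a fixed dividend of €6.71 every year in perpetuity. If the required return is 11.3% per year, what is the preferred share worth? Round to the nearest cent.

€59.38

Level perpetuity: PV = C / r = €6.71 / 0.113 = €59.38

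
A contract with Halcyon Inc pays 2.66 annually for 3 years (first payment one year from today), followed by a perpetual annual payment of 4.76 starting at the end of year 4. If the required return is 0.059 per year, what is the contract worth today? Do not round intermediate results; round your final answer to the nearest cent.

PV of 3-year annuity: 2.66 × [1 − (1+0.059)^−3] / 0.059 = 7.12339
Perpetuity value at year 3: 4.76 / 0.059 = 80.67797
PV of perpetuity: 80.67797 / (1+0.059)^3 = 67.93085
Total PV = 7.12339 + 67.93085 = 75.05424

75.05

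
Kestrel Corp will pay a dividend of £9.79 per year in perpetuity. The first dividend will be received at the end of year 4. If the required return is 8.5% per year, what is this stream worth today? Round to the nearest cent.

£90.17

Value at end of year 3: C / r = £9.79 / 0.085 = £115.1765
Discount to today: PV = £115.1765 / (1 + 0.085)^3 = £115.1765 / 1.277289 = £90.17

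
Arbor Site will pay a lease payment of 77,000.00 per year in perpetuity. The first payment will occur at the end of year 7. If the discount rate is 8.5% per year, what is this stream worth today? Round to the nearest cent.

Value at end of year 6: C / r = 77,000.00 / 0.085 = 905,882.3529
Discount to today: PV = 905,882.3529 / (1 + 0.085)^6 = 905,882.3529 / 1.631468 = 555,256.14

555256.14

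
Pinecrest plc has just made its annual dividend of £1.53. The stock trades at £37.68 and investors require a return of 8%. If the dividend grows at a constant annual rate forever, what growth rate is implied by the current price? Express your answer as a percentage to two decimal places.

3.79%

P = D₀(1+g)/(r−g) ⇒ P(r−g) = D₀(1+g) ⇒ g(P+D₀) = P·r − D₀
g = (P·r − D₀)/(P + D₀) = (£37.68×0.08 − £1.53) / (£37.68 + £1.53) = 0.037858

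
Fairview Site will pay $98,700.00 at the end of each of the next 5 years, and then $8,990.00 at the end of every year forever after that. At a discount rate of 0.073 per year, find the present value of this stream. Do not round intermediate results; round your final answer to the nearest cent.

PV of 5-year annuity: $98,700.00 × [1 − (1+0.073)^−5] / 0.073 = 401459.45069
Perpetuity value at year 5: $8,990.00 / 0.073 = 123150.68493
PV of perpetuity: 123150.68493 / (1+0.073)^5 = 86584.11490
Total PV = 401459.45069 + 86584.11490 = 488043.56559

$488043.57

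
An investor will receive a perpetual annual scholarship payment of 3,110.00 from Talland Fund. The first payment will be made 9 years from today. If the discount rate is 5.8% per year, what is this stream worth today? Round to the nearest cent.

34154.43

Value at end of year 8: C / r = 3,110.00 / 0.058 = 53,620.6897
Discount to today: PV = 53,620.6897 / (1 + 0.058)^8 = 53,620.6897 / 1.569948 = 34,154.43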